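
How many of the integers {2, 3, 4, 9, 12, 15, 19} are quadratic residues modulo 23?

5

(2/23) = +1 → QR.
(3/23) = +1 → QR.
(4/23) = +1 → QR.
(9/23) = +1 → QR.
(12/23) = +1 → QR.
(15/23) = -1 → non-residue.
(19/23) = -1 → non-residue.
Total quadratic residues among the 7: 5.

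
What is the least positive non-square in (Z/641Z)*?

3

(2/641) = +1, so 2 is a residue.
(3/641) = −1, so 3 is the smallest positive non-residue mod 641.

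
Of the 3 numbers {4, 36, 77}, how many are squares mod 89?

(4/89) = +1 → QR.
(36/89) = +1 → QR.
(77/89) = -1 → non-residue.
Total quadratic residues among the 3: 2.

2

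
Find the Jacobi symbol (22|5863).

Pull out 2: since 5863 ≡ 7 (mod 8), (2/5863) = +1.
Reciprocity: 11 ≡ 3 and 5863 ≡ 3 (mod 4), so (11/5863) = −(5863/11).
Reduce top mod 11: now compute (0/11).
Top reduces to 0: gcd > 1, so the symbol is 0.

0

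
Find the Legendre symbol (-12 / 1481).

First reduce: -12 ≡ 1469 (mod 1481).
Reciprocity: 1469 ≡ 1 and 1481 ≡ 1 (mod 4), so (1469/1481) = +(1481/1469).
Reduce top mod 1469: now compute (12/1469).
Pull out 2^2: since 1469 ≡ 5 (mod 8), (2/1469) = -1, so (2/1469)^2 = +1.
Reciprocity: 3 ≡ 3 and 1469 ≡ 1 (mod 4), so (3/1469) = +(1469/3).
Reduce top mod 3: now compute (2/3).
Pull out 2: since 3 ≡ 3 (mod 8), (2/3) = -1.
Reached (1/3) = 1. Collecting the sign flips along the way, the symbol is -1.

-1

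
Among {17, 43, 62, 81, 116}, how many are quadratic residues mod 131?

3

(17/131) = -1 → non-residue.
(43/131) = +1 → QR.
(62/131) = +1 → QR.
(81/131) = +1 → QR.
(116/131) = -1 → non-residue.
Total quadratic residues among the 5: 3.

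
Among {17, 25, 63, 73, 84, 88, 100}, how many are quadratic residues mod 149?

(17/149) = +1 → QR.
(25/149) = +1 → QR.
(63/149) = +1 → QR.
(73/149) = +1 → QR.
(84/149) = -1 → non-residue.
(88/149) = +1 → QR.
(100/149) = +1 → QR.
Total quadratic residues among the 7: 6.

6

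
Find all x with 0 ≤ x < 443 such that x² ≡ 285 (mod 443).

50, 393

Since 443 ≡ 3 (mod 4), a square root of 285 is 285^((443+1)/4) = 285^111 mod 443.
Repeated squaring: 285^2≡156, 285^4≡414, 285^8≡398, 285^16≡253, 285^32≡217, 285^64≡131 (mod 443).
285^111 = 285^(64+32+8+4+2+1) ≡ 393 (mod 443).
Check: 393² = 154449 ≡ 285 (mod 443). The two roots are 50 and 393.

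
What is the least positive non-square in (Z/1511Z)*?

(2/1511) = +1, so 2 is a residue.
(3/1511) = +1, so 3 is a residue.
(4/1511) = +1, so 4 is a residue.
(5/1511) = +1, so 5 is a residue.
(6/1511) = +1, so 6 is a residue.
(7/1511) = +1, so 7 is a residue.
(8/1511) = +1, so 8 is a residue.
(9/1511) = +1, so 9 is a residue.
(10/1511) = +1, so 10 is a residue.
(11/1511) = −1, so 11 is the smallest positive non-residue mod 1511.

11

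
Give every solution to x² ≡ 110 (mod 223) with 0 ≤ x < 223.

35, 188

Since 223 ≡ 3 (mod 4), a square root of 110 is 110^((223+1)/4) = 110^56 mod 223.
Repeated squaring: 110^2≡58, 110^4≡19, 110^8≡138, 110^16≡89, 110^32≡116 (mod 223).
110^56 = 110^(32+16+8) ≡ 188 (mod 223).
Check: 188² = 35344 ≡ 110 (mod 223). The two roots are 35 and 188.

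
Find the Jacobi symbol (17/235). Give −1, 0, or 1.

Reciprocity: 17 ≡ 1 and 235 ≡ 3 (mod 4), so (17/235) = +(235/17).
Reduce top mod 17: now compute (14/17).
Pull out 2: since 17 ≡ 1 (mod 8), (2/17) = +1.
Reciprocity: 7 ≡ 3 and 17 ≡ 1 (mod 4), so (7/17) = +(17/7).
Reduce top mod 7: now compute (3/7).
Reciprocity: 3 ≡ 3 and 7 ≡ 3 (mod 4), so (3/7) = −(7/3).
Reduce top mod 3: now compute (1/3).
Reached (1/3) = 1. Collecting the sign flips along the way, the symbol is -1.

-1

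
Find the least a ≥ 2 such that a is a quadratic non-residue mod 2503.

3

(2/2503) = +1, so 2 is a residue.
(3/2503) = −1, so 3 is the smallest positive non-residue mod 2503.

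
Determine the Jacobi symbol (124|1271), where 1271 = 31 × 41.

Pull out 2^2: since 1271 ≡ 7 (mod 8), (2/1271) = +1, so (2/1271)^2 = +1.
Reciprocity: 31 ≡ 3 and 1271 ≡ 3 (mod 4), so (31/1271) = −(1271/31).
Reduce top mod 31: now compute (0/31).
Top reduces to 0: gcd > 1, so the symbol is 0.

0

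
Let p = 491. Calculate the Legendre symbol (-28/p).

Euler's criterion: (-28/491) ≡ 463^245 (mod 491).
463^2 ≡ 293 (mod 491)
463^4 ≡ 415 (mod 491)
463^8 ≡ 375 (mod 491)
463^16 ≡ 199 (mod 491)
463^32 ≡ 321 (mod 491)
463^64 ≡ 422 (mod 491)
463^128 ≡ 342 (mod 491)
463^245 = 463^(128+64+32+16+4+1) ≡ 1 (mod 491).
Result is 1, so (-28/491) = 1.

1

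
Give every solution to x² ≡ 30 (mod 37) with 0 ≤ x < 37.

17, 20

37 ≡ 1 (mod 4), so we find a root by search.
Trying successive values, 17² = 289 ≡ 30 (mod 37). The other root is 37 − 17 = 20.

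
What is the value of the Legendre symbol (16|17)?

Euler's criterion: (16/17) ≡ 16^8 (mod 17).
16^2 ≡ 1 (mod 17)
16^4 ≡ 1 (mod 17)
16^8 ≡ 1 (mod 17)
16^8 = 16^(8) ≡ 1 (mod 17).
Result is 1, so (16/17) = 1.

1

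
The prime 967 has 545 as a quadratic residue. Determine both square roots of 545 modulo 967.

Since 967 ≡ 3 (mod 4), a square root of 545 is 545^((967+1)/4) = 545^242 mod 967.
Repeated squaring: 545^2≡156, 545^4≡161, 545^8≡779, 545^16≡532, 545^32≡660, 545^64≡450, 545^128≡397 (mod 967).
545^242 = 545^(128+64+32+16+2) ≡ 91 (mod 967).
Check: 91² = 8281 ≡ 545 (mod 967). The two roots are 91 and 876.

91, 876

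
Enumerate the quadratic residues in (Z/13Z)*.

1, 3, 4, 9, 10, 12

Square k = 1,…,6 (k and 13−k give the same square):
1²=1, 2²=4, 3²=9, 4²≡3, 5²≡12, 6²≡10 (mod 13).
So the quadratic residues mod 13 are {1, 3, 4, 9, 10, 12}.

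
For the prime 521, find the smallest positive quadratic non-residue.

3

(2/521) = +1, so 2 is a residue.
(3/521) = −1, so 3 is the smallest positive non-residue mod 521.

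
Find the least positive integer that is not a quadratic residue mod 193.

5

(2/193) = +1, so 2 is a residue.
(3/193) = +1, so 3 is a residue.
(4/193) = +1, so 4 is a residue.
(5/193) = −1, so 5 is the smallest positive non-residue mod 193.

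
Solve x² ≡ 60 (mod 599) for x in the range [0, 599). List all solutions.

Since 599 ≡ 3 (mod 4), a square root of 60 is 60^((599+1)/4) = 60^150 mod 599.
Repeated squaring: 60^2≡6, 60^4≡36, 60^8≡98, 60^16≡20, 60^32≡400, 60^64≡67, 60^128≡296 (mod 599).
60^150 = 60^(128+16+4+2) ≡ 454 (mod 599).
Check: 454² = 206116 ≡ 60 (mod 599). The two roots are 145 and 454.

145, 454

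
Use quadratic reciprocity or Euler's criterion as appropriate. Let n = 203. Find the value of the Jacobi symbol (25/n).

Reciprocity: 25 ≡ 1 and 203 ≡ 3 (mod 4), so (25/203) = +(203/25).
Reduce top mod 25: now compute (3/25).
Reciprocity: 3 ≡ 3 and 25 ≡ 1 (mod 4), so (3/25) = +(25/3).
Reduce top mod 3: now compute (1/3).
Reached (1/3) = 1. Collecting the sign flips along the way, the symbol is +1.

1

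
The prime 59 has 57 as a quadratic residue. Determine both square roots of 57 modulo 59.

23, 36

Since 59 ≡ 3 (mod 4), a square root of 57 is 57^((59+1)/4) = 57^15 mod 59.
Repeated squaring: 57^2≡4, 57^4≡16, 57^8≡20 (mod 59).
57^15 = 57^(8+4+2+1) ≡ 36 (mod 59).
Check: 36² = 1296 ≡ 57 (mod 59). The two roots are 23 and 36.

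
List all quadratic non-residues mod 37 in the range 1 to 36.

Square k = 1,…,18 (k and 37−k give the same square):
1²=1, 2²=4, 3²=9, 4²=16, 5²=25, 6²=36, 7²≡12, 8²≡27, 9²≡7, 10²≡26, 11²≡10, 12²≡33, 13²≡21, 14²≡11, 15²≡3, 16²≡34, 17²≡30, 18²≡28 (mod 37).
The residues are {1, 3, 4, 7, 9, 10, 11, 12, 16, 21, 25, 26, 27, 28, 30, 33, 34, 36}; the non-residues are the remaining 18 nonzero classes.

2,5,6,8,13,14,15,17,18,19,20,22,23,24,29,31,32,35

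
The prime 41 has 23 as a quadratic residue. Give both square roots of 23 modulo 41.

41 ≡ 1 (mod 4), so we find a root by search.
Trying successive values, 8² = 64 ≡ 23 (mod 41). The other root is 41 − 8 = 33.

8, 33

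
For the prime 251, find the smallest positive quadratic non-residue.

(2/251) = −1, so 2 is the smallest positive non-residue mod 251.

2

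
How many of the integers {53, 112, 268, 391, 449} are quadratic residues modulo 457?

3

(53/457) = -1 → non-residue.
(112/457) = +1 → QR.
(268/457) = +1 → QR.
(391/457) = -1 → non-residue.
(449/457) = +1 → QR.
Total quadratic residues among the 5: 3.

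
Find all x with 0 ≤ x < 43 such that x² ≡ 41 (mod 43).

Since 43 ≡ 3 (mod 4), a square root of 41 is 41^((43+1)/4) = 41^11 mod 43.
Repeated squaring: 41^2≡4, 41^4≡16, 41^8≡41 (mod 43).
41^11 = 41^(8+2+1) ≡ 16 (mod 43).
Check: 16² = 256 ≡ 41 (mod 43). The two roots are 16 and 27.

16, 27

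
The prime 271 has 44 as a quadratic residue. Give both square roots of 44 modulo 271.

Since 271 ≡ 3 (mod 4), a square root of 44 is 44^((271+1)/4) = 44^68 mod 271.
Repeated squaring: 44^2≡39, 44^4≡166, 44^8≡185, 44^16≡79, 44^32≡8, 44^64≡64 (mod 271).
44^68 = 44^(64+4) ≡ 55 (mod 271).
Check: 55² = 3025 ≡ 44 (mod 271). The two roots are 55 and 216.

55, 216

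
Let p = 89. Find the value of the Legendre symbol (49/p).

1

Reciprocity: 49 ≡ 1 and 89 ≡ 1 (mod 4), so (49/89) = +(89/49).
Reduce top mod 49: now compute (40/49).
Pull out 2^3: since 49 ≡ 1 (mod 8), (2/49) = +1, so (2/49)^3 = +1.
Reciprocity: 5 ≡ 1 and 49 ≡ 1 (mod 4), so (5/49) = +(49/5).
Reduce top mod 5: now compute (4/5).
Pull out 2^2: since 5 ≡ 5 (mod 8), (2/5) = -1, so (2/5)^2 = +1.
Reached (1/5) = 1. Collecting the sign flips along the way, the symbol is +1.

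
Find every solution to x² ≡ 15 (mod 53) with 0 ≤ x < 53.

53 ≡ 1 (mod 4), so we find a root by search.
Trying successive values, 11² = 121 ≡ 15 (mod 53). The other root is 53 − 11 = 42.

11, 42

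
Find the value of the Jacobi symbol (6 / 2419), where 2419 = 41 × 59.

Pull out 2: since 2419 ≡ 3 (mod 8), (2/2419) = -1.
Reciprocity: 3 ≡ 3 and 2419 ≡ 3 (mod 4), so (3/2419) = −(2419/3).
Reduce top mod 3: now compute (1/3).
Reached (1/3) = 1. Collecting the sign flips along the way, the symbol is +1.

1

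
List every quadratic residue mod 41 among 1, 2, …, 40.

Square k = 1,…,20 (k and 41−k give the same square):
1²=1, 2²=4, 3²=9, 4²=16, 5²=25, 6²=36, 7²≡8, 8²≡23, 9²≡40, 10²≡18, 11²≡39, 12²≡21, 13²≡5, 14²≡32, 15²≡20, 16²≡10, 17²≡2, 18²≡37, 19²≡33, 20²≡31 (mod 41).
So the quadratic residues mod 41 are {1, 2, 4, 5, 8, 9, 10, 16, 18, 20, 21, 23, 25, 31, 32, 33, 36, 37, 39, 40}.

1, 2, 4, 5, 8, 9, 10, 16, 18, 20, 21, 23, 25, 31, 32, 33, 36, 37, 39, 40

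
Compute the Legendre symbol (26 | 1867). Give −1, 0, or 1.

1

Pull out 2: since 1867 ≡ 3 (mod 8), (2/1867) = -1.
Reciprocity: 13 ≡ 1 and 1867 ≡ 3 (mod 4), so (13/1867) = +(1867/13).
Reduce top mod 13: now compute (8/13).
Pull out 2^3: since 13 ≡ 5 (mod 8), (2/13) = -1, so (2/13)^3 = -1.
Reached (1/13) = 1. Collecting the sign flips along the way, the symbol is +1.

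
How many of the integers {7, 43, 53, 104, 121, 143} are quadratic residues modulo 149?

(7/149) = +1 → QR.
(43/149) = -1 → non-residue.
(53/149) = +1 → QR.
(104/149) = +1 → QR.
(121/149) = +1 → QR.
(143/149) = +1 → QR.
Total quadratic residues among the 6: 5.

5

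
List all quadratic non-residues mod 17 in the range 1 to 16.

3, 5, 6, 7, 10, 11, 12, 14

Square k = 1,…,8 (k and 17−k give the same square):
1²=1, 2²=4, 3²=9, 4²=16, 5²≡8, 6²≡2, 7²≡15, 8²≡13 (mod 17).
The residues are {1, 2, 4, 8, 9, 13, 15, 16}; the non-residues are the remaining 8 nonzero classes.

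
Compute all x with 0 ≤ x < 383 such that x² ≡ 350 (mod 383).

Since 383 ≡ 3 (mod 4), a square root of 350 is 350^((383+1)/4) = 350^96 mod 383.
Repeated squaring: 350^2≡323, 350^4≡153, 350^8≡46, 350^16≡201, 350^32≡186, 350^64≡126 (mod 383).
350^96 = 350^(64+32) ≡ 73 (mod 383).
Check: 73² = 5329 ≡ 350 (mod 383). The two roots are 73 and 310.

73, 310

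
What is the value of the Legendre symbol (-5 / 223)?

First reduce: -5 ≡ 218 (mod 223).
Pull out 2: since 223 ≡ 7 (mod 8), (2/223) = +1.
Reciprocity: 109 ≡ 1 and 223 ≡ 3 (mod 4), so (109/223) = +(223/109).
Reduce top mod 109: now compute (5/109).
Reciprocity: 5 ≡ 1 and 109 ≡ 1 (mod 4), so (5/109) = +(109/5).
Reduce top mod 5: now compute (4/5).
Pull out 2^2: since 5 ≡ 5 (mod 8), (2/5) = -1, so (2/5)^2 = +1.
Reached (1/5) = 1. Collecting the sign flips along the way, the symbol is +1.

1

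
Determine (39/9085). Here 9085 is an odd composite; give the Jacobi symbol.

-1

Reciprocity: 39 ≡ 3 and 9085 ≡ 1 (mod 4), so (39/9085) = +(9085/39).
Reduce top mod 39: now compute (37/39).
Reciprocity: 37 ≡ 1 and 39 ≡ 3 (mod 4), so (37/39) = +(39/37).
Reduce top mod 37: now compute (2/37).
Pull out 2: since 37 ≡ 5 (mod 8), (2/37) = -1.
Reached (1/37) = 1. Collecting the sign flips along the way, the symbol is -1.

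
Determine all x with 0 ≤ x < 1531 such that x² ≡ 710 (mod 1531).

Since 1531 ≡ 3 (mod 4), a square root of 710 is 710^((1531+1)/4) = 710^383 mod 1531.
Repeated squaring: 710^2≡401, 710^4≡46, 710^8≡585, 710^16≡812, 710^32≡1014, 710^64≡895, 710^128≡312, 710^256≡891 (mod 1531).
710^383 = 710^(256+64+32+16+8+4+2+1) ≡ 991 (mod 1531).
Check: 991² = 982081 ≡ 710 (mod 1531). The two roots are 540 and 991.

540, 991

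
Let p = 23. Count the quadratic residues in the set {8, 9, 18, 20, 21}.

3

(8/23) = +1 → QR.
(9/23) = +1 → QR.
(18/23) = +1 → QR.
(20/23) = -1 → non-residue.
(21/23) = -1 → non-residue.
Total quadratic residues among the 5: 3.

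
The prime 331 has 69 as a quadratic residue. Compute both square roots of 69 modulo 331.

Since 331 ≡ 3 (mod 4), a square root of 69 is 69^((331+1)/4) = 69^83 mod 331.
Repeated squaring: 69^2≡127, 69^4≡241, 69^8≡156, 69^16≡173, 69^32≡139, 69^64≡123 (mod 331).
69^83 = 69^(64+16+2+1) ≡ 20 (mod 331).
Check: 20² = 400 ≡ 69 (mod 331). The two roots are 20 and 311.

20, 311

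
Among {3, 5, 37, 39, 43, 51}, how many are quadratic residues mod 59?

3

(3/59) = +1 → QR.
(5/59) = +1 → QR.
(37/59) = -1 → non-residue.
(39/59) = -1 → non-residue.
(43/59) = -1 → non-residue.
(51/59) = +1 → QR.
Total quadratic residues among the 6: 3.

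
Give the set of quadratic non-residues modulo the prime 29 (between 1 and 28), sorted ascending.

Square k = 1,…,14 (k and 29−k give the same square):
1²=1, 2²=4, 3²=9, 4²=16, 5²=25, 6²≡7, 7²≡20, 8²≡6, 9²≡23, 10²≡13, 11²≡5, 12²≡28, 13²≡24, 14²≡22 (mod 29).
The residues are {1, 4, 5, 6, 7, 9, 13, 16, 20, 22, 23, 24, 25, 28}; the non-residues are the remaining 14 nonzero classes.

2, 3, 8, 10, 11, 12, 14, 15, 17, 18, 19, 21, 26, 27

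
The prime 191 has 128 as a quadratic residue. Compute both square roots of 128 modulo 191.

Since 191 ≡ 3 (mod 4), a square root of 128 is 128^((191+1)/4) = 128^48 mod 191.
Repeated squaring: 128^2≡149, 128^4≡45, 128^8≡115, 128^16≡46, 128^32≡15 (mod 191).
128^48 = 128^(32+16) ≡ 117 (mod 191).
Check: 117² = 13689 ≡ 128 (mod 191). The two roots are 74 and 117.

74, 117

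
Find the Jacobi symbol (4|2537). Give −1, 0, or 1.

1

Pull out 2^2: since 2537 ≡ 1 (mod 8), (2/2537) = +1, so (2/2537)^2 = +1.
Reached (1/2537) = 1. Collecting the sign flips along the way, the symbol is +1.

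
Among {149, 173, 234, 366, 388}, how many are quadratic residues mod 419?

(149/419) = +1 → QR.
(173/419) = +1 → QR.
(234/419) = -1 → non-residue.
(366/419) = +1 → QR.
(388/419) = +1 → QR.
Total quadratic residues among the 5: 4.

4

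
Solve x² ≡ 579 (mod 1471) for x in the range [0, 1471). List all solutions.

Since 1471 ≡ 3 (mod 4), a square root of 579 is 579^((1471+1)/4) = 579^368 mod 1471.
Repeated squaring: 579^2≡1324, 579^4≡1015, 579^8≡525, 579^16≡548, 579^32≡220, 579^64≡1328, 579^128≡1326, 579^256≡431 (mod 1471).
579^368 = 579^(256+64+32+16) ≡ 1059 (mod 1471).
Check: 1059² = 1121481 ≡ 579 (mod 1471). The two roots are 412 and 1059.

412, 1059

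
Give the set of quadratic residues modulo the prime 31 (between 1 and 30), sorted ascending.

1, 2, 4, 5, 7, 8, 9, 10, 14, 16, 18, 19, 20, 25, 28

Square k = 1,…,15 (k and 31−k give the same square):
1²=1, 2²=4, 3²=9, 4²=16, 5²=25, 6²≡5, 7²≡18, 8²≡2, 9²≡19, 10²≡7, 11²≡28, 12²≡20, 13²≡14, 14²≡10, 15²≡8 (mod 31).
So the quadratic residues mod 31 are {1, 2, 4, 5, 7, 8, 9, 10, 14, 16, 18, 19, 20, 25, 28}.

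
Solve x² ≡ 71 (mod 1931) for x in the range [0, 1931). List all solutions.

Since 1931 ≡ 3 (mod 4), a square root of 71 is 71^((1931+1)/4) = 71^483 mod 1931.
Repeated squaring: 71^2≡1179, 71^4≡1652, 71^8≡601, 71^16≡104, 71^32≡1161, 71^64≡83, 71^128≡1096, 71^256≡134 (mod 1931).
71^483 = 71^(256+128+64+32+2+1) ≡ 1605 (mod 1931).
Check: 1605² = 2576025 ≡ 71 (mod 1931). The two roots are 326 and 1605.

326, 1605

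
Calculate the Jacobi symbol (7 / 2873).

-1

Reciprocity: 7 ≡ 3 and 2873 ≡ 1 (mod 4), so (7/2873) = +(2873/7).
Reduce top mod 7: now compute (3/7).
Reciprocity: 3 ≡ 3 and 7 ≡ 3 (mod 4), so (3/7) = −(7/3).
Reduce top mod 3: now compute (1/3).
Reached (1/3) = 1. Collecting the sign flips along the way, the symbol is -1.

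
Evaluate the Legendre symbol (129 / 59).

-1

Euler's criterion: (129/59) ≡ 11^29 (mod 59).
11^2 ≡ 3 (mod 59)
11^4 ≡ 9 (mod 59)
11^8 ≡ 22 (mod 59)
11^16 ≡ 12 (mod 59)
11^29 = 11^(16+8+4+1) ≡ 58 (mod 59).
Result is 58 ≡ −1, so (129/59) = −1.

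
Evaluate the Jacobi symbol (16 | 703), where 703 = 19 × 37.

Pull out 2^4: since 703 ≡ 7 (mod 8), (2/703) = +1, so (2/703)^4 = +1.
Reached (1/703) = 1. Collecting the sign flips along the way, the symbol is +1.

1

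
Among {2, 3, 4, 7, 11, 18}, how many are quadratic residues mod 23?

4

(2/23) = +1 → QR.
(3/23) = +1 → QR.
(4/23) = +1 → QR.
(7/23) = -1 → non-residue.
(11/23) = -1 → non-residue.
(18/23) = +1 → QR.
Total quadratic residues among the 6: 4.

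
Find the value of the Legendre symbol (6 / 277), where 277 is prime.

-1

Euler's criterion: (6/277) ≡ 6^138 (mod 277).
6^2 ≡ 36 (mod 277)
6^4 ≡ 188 (mod 277)
6^8 ≡ 165 (mod 277)
6^16 ≡ 79 (mod 277)
6^32 ≡ 147 (mod 277)
6^64 ≡ 3 (mod 277)
6^128 ≡ 9 (mod 277)
6^138 = 6^(128+8+2) ≡ 276 (mod 277).
Result is 276 ≡ −1, so (6/277) = −1.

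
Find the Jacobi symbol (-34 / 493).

0

First reduce: -34 ≡ 459 (mod 493).
Reciprocity: 459 ≡ 3 and 493 ≡ 1 (mod 4), so (459/493) = +(493/459).
Reduce top mod 459: now compute (34/459).
Pull out 2: since 459 ≡ 3 (mod 8), (2/459) = -1.
Reciprocity: 17 ≡ 1 and 459 ≡ 3 (mod 4), so (17/459) = +(459/17).
Reduce top mod 17: now compute (0/17).
Top reduces to 0: gcd > 1, so the symbol is 0.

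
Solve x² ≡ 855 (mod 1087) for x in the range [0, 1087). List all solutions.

Since 1087 ≡ 3 (mod 4), a square root of 855 is 855^((1087+1)/4) = 855^272 mod 1087.
Repeated squaring: 855^2≡561, 855^4≡578, 855^8≡375, 855^16≡402, 855^32≡728, 855^64≡615, 855^128≡1036, 855^256≡427 (mod 1087).
855^272 = 855^(256+16) ≡ 995 (mod 1087).
Check: 995² = 990025 ≡ 855 (mod 1087). The two roots are 92 and 995.

92, 995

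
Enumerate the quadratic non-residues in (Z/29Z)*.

2, 3, 8, 10, 11, 12, 14, 15, 17, 18, 19, 21, 26, 27

Square k = 1,…,14 (k and 29−k give the same square):
1²=1, 2²=4, 3²=9, 4²=16, 5²=25, 6²≡7, 7²≡20, 8²≡6, 9²≡23, 10²≡13, 11²≡5, 12²≡28, 13²≡24, 14²≡22 (mod 29).
The residues are {1, 4, 5, 6, 7, 9, 13, 16, 20, 22, 23, 24, 25, 28}; the non-residues are the remaining 14 nonzero classes.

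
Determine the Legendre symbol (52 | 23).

1

First reduce: 52 ≡ 6 (mod 23).
Pull out 2: since 23 ≡ 7 (mod 8), (2/23) = +1.
Reciprocity: 3 ≡ 3 and 23 ≡ 3 (mod 4), so (3/23) = −(23/3).
Reduce top mod 3: now compute (2/3).
Pull out 2: since 3 ≡ 3 (mod 8), (2/3) = -1.
Reached (1/3) = 1. Collecting the sign flips along the way, the symbol is +1.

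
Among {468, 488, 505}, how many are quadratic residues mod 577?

1

(468/577) = -1 → non-residue.
(488/577) = -1 → non-residue.
(505/577) = +1 → QR.
Total quadratic residues among the 3: 1.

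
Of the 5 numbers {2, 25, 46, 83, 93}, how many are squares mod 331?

3

(2/331) = -1 → non-residue.
(25/331) = +1 → QR.
(46/331) = +1 → QR.
(83/331) = +1 → QR.
(93/331) = -1 → non-residue.
Total quadratic residues among the 5: 3.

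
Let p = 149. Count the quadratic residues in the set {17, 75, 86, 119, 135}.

3

(17/149) = +1 → QR.
(75/149) = -1 → non-residue.
(86/149) = +1 → QR.
(119/149) = +1 → QR.
(135/149) = -1 → non-residue.
Total quadratic residues among the 5: 3.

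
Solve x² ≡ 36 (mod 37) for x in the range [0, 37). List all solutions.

6, 31

37 ≡ 1 (mod 4), so we find a root by search.
Trying successive values, 6² = 36 ≡ 36 (mod 37). The other root is 37 − 6 = 31.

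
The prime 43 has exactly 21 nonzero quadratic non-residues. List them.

2,3,5,7,8,12,18,19,20,22,26,27,28,29,30,32,33,34,37,39,42

Square k = 1,…,21 (k and 43−k give the same square):
1²=1, 2²=4, 3²=9, 4²=16, 5²=25, 6²=36, 7²≡6, 8²≡21, 9²≡38, 10²≡14, 11²≡35, 12²≡15, 13²≡40, 14²≡24, 15²≡10, 16²≡41, 17²≡31, 18²≡23, 19²≡17, 20²≡13, 21²≡11 (mod 43).
The residues are {1, 4, 6, 9, 10, 11, 13, 14, 15, 16, 17, 21, 23, 24, 25, 31, 35, 36, 38, 40, 41}; the non-residues are the remaining 21 nonzero classes.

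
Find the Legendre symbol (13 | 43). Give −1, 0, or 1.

1

Euler's criterion: (13/43) ≡ 13^21 (mod 43).
13^2 ≡ 40 (mod 43)
13^4 ≡ 9 (mod 43)
13^8 ≡ 38 (mod 43)
13^16 ≡ 25 (mod 43)
13^21 = 13^(16+4+1) ≡ 1 (mod 43).
Result is 1, so (13/43) = 1.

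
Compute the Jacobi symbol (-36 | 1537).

First reduce: -36 ≡ 1501 (mod 1537).
Reciprocity: 1501 ≡ 1 and 1537 ≡ 1 (mod 4), so (1501/1537) = +(1537/1501).
Reduce top mod 1501: now compute (36/1501).
Pull out 2^2: since 1501 ≡ 5 (mod 8), (2/1501) = -1, so (2/1501)^2 = +1.
Reciprocity: 9 ≡ 1 and 1501 ≡ 1 (mod 4), so (9/1501) = +(1501/9).
Reduce top mod 9: now compute (7/9).
Reciprocity: 7 ≡ 3 and 9 ≡ 1 (mod 4), so (7/9) = +(9/7).
Reduce top mod 7: now compute (2/7).
Pull out 2: since 7 ≡ 7 (mod 8), (2/7) = +1.
Reached (1/7) = 1. Collecting the sign flips along the way, the symbol is +1.

1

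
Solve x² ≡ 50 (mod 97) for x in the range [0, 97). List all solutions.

97 ≡ 1 (mod 4), so we find a root by search.
Trying successive values, 27² = 729 ≡ 50 (mod 97). The other root is 97 − 27 = 70.

27, 70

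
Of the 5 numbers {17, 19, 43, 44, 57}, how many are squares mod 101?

(17/101) = +1 → QR.
(19/101) = +1 → QR.
(43/101) = +1 → QR.
(44/101) = -1 → non-residue.
(57/101) = -1 → non-residue.
Total quadratic residues among the 5: 3.

3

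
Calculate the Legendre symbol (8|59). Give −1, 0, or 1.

Pull out 2^3: since 59 ≡ 3 (mod 8), (2/59) = -1, so (2/59)^3 = -1.
Reached (1/59) = 1. Collecting the sign flips along the way, the symbol is -1.

-1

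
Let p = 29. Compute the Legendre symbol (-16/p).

First reduce: -16 ≡ 13 (mod 29).
Reciprocity: 13 ≡ 1 and 29 ≡ 1 (mod 4), so (13/29) = +(29/13).
Reduce top mod 13: now compute (3/13).
Reciprocity: 3 ≡ 3 and 13 ≡ 1 (mod 4), so (3/13) = +(13/3).
Reduce top mod 3: now compute (1/3).
Reached (1/3) = 1. Collecting the sign flips along the way, the symbol is +1.

1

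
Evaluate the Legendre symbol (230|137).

First reduce: 230 ≡ 93 (mod 137).
Reciprocity: 93 ≡ 1 and 137 ≡ 1 (mod 4), so (93/137) = +(137/93).
Reduce top mod 93: now compute (44/93).
Pull out 2^2: since 93 ≡ 5 (mod 8), (2/93) = -1, so (2/93)^2 = +1.
Reciprocity: 11 ≡ 3 and 93 ≡ 1 (mod 4), so (11/93) = +(93/11).
Reduce top mod 11: now compute (5/11).
Reciprocity: 5 ≡ 1 and 11 ≡ 3 (mod 4), so (5/11) = +(11/5).
Reduce top mod 5: now compute (1/5).
Reached (1/5) = 1. Collecting the sign flips along the way, the symbol is +1.

1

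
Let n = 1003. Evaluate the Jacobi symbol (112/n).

Pull out 2^4: since 1003 ≡ 3 (mod 8), (2/1003) = -1, so (2/1003)^4 = +1.
Reciprocity: 7 ≡ 3 and 1003 ≡ 3 (mod 4), so (7/1003) = −(1003/7).
Reduce top mod 7: now compute (2/7).
Pull out 2: since 7 ≡ 7 (mod 8), (2/7) = +1.
Reached (1/7) = 1. Collecting the sign flips along the way, the symbol is -1.

-1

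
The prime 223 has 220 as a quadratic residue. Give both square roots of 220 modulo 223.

79, 144

Since 223 ≡ 3 (mod 4), a square root of 220 is 220^((223+1)/4) = 220^56 mod 223.
Repeated squaring: 220^2≡9, 220^4≡81, 220^8≡94, 220^16≡139, 220^32≡143 (mod 223).
220^56 = 220^(32+16+8) ≡ 144 (mod 223).
Check: 144² = 20736 ≡ 220 (mod 223). The two roots are 79 and 144.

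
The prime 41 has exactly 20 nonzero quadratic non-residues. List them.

3,6,7,11,12,13,14,15,17,19,22,24,26,27,28,29,30,34,35,38

Square k = 1,…,20 (k and 41−k give the same square):
1²=1, 2²=4, 3²=9, 4²=16, 5²=25, 6²=36, 7²≡8, 8²≡23, 9²≡40, 10²≡18, 11²≡39, 12²≡21, 13²≡5, 14²≡32, 15²≡20, 16²≡10, 17²≡2, 18²≡37, 19²≡33, 20²≡31 (mod 41).
The residues are {1, 2, 4, 5, 8, 9, 10, 16, 18, 20, 21, 23, 25, 31, 32, 33, 36, 37, 39, 40}; the non-residues are the remaining 20 nonzero classes.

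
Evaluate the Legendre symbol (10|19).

Pull out 2: since 19 ≡ 3 (mod 8), (2/19) = -1.
Reciprocity: 5 ≡ 1 and 19 ≡ 3 (mod 4), so (5/19) = +(19/5).
Reduce top mod 5: now compute (4/5).
Pull out 2^2: since 5 ≡ 5 (mod 8), (2/5) = -1, so (2/5)^2 = +1.
Reached (1/5) = 1. Collecting the sign flips along the way, the symbol is -1.

-1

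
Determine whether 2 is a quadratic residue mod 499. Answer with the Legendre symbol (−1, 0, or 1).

-1

Pull out 2: since 499 ≡ 3 (mod 8), (2/499) = -1.
Reached (1/499) = 1. Collecting the sign flips along the way, the symbol is -1.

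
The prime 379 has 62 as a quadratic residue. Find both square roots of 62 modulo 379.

21, 358

Since 379 ≡ 3 (mod 4), a square root of 62 is 62^((379+1)/4) = 62^95 mod 379.
Repeated squaring: 62^2≡54, 62^4≡263, 62^8≡191, 62^16≡97, 62^32≡313, 62^64≡187 (mod 379).
62^95 = 62^(64+16+8+4+2+1) ≡ 21 (mod 379).
Check: 21² = 441 ≡ 62 (mod 379). The two roots are 21 and 358.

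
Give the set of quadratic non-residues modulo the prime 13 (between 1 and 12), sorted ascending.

Square k = 1,…,6 (k and 13−k give the same square):
1²=1, 2²=4, 3²=9, 4²≡3, 5²≡12, 6²≡10 (mod 13).
The residues are {1, 3, 4, 9, 10, 12}; the non-residues are the remaining 6 nonzero classes.

2, 5, 6, 7, 8, 11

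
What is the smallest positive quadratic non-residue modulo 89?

3

(2/89) = +1, so 2 is a residue.
(3/89) = −1, so 3 is the smallest positive non-residue mod 89.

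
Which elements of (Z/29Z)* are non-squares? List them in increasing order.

2, 3, 8, 10, 11, 12, 14, 15, 17, 18, 19, 21, 26, 27

Square k = 1,…,14 (k and 29−k give the same square):
1²=1, 2²=4, 3²=9, 4²=16, 5²=25, 6²≡7, 7²≡20, 8²≡6, 9²≡23, 10²≡13, 11²≡5, 12²≡28, 13²≡24, 14²≡22 (mod 29).
The residues are {1, 4, 5, 6, 7, 9, 13, 16, 20, 22, 23, 24, 25, 28}; the non-residues are the remaining 14 nonzero classes.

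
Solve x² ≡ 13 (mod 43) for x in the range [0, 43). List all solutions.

Since 43 ≡ 3 (mod 4), a square root of 13 is 13^((43+1)/4) = 13^11 mod 43.
Repeated squaring: 13^2≡40, 13^4≡9, 13^8≡38 (mod 43).
13^11 = 13^(8+2+1) ≡ 23 (mod 43).
Check: 23² = 529 ≡ 13 (mod 43). The two roots are 20 and 23.

20, 23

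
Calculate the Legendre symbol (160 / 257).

Euler's criterion: (160/257) ≡ 160^128 (mod 257).
160^2 ≡ 157 (mod 257)
160^4 ≡ 234 (mod 257)
160^8 ≡ 15 (mod 257)
160^16 ≡ 225 (mod 257)
160^32 ≡ 253 (mod 257)
160^64 ≡ 16 (mod 257)
160^128 ≡ 256 (mod 257)
160^128 = 160^(128) ≡ 256 (mod 257).
Result is 256 ≡ −1, so (160/257) = −1.

-1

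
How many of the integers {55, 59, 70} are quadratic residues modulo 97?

(55/97) = -1 → non-residue.
(59/97) = -1 → non-residue.
(70/97) = +1 → QR.
Total quadratic residues among the 3: 1.

1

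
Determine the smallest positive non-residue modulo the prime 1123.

2

(2/1123) = −1, so 2 is the smallest positive non-residue mod 1123.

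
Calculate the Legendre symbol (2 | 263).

1

Pull out 2: since 263 ≡ 7 (mod 8), (2/263) = +1.
Reached (1/263) = 1. Collecting the sign flips along the way, the symbol is +1.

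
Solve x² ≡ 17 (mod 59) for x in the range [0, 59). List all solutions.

Since 59 ≡ 3 (mod 4), a square root of 17 is 17^((59+1)/4) = 17^15 mod 59.
Repeated squaring: 17^2≡53, 17^4≡36, 17^8≡57 (mod 59).
17^15 = 17^(8+4+2+1) ≡ 28 (mod 59).
Check: 28² = 784 ≡ 17 (mod 59). The two roots are 28 and 31.

28, 31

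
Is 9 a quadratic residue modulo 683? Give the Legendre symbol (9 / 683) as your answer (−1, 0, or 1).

Reciprocity: 9 ≡ 1 and 683 ≡ 3 (mod 4), so (9/683) = +(683/9).
Reduce top mod 9: now compute (8/9).
Pull out 2^3: since 9 ≡ 1 (mod 8), (2/9) = +1, so (2/9)^3 = +1.
Reached (1/9) = 1. Collecting the sign flips along the way, the symbol is +1.

1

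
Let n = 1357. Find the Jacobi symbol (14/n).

1

Pull out 2: since 1357 ≡ 5 (mod 8), (2/1357) = -1.
Reciprocity: 7 ≡ 3 and 1357 ≡ 1 (mod 4), so (7/1357) = +(1357/7).
Reduce top mod 7: now compute (6/7).
Pull out 2: since 7 ≡ 7 (mod 8), (2/7) = +1.
Reciprocity: 3 ≡ 3 and 7 ≡ 3 (mod 4), so (3/7) = −(7/3).
Reduce top mod 3: now compute (1/3).
Reached (1/3) = 1. Collecting the sign flips along the way, the symbol is +1.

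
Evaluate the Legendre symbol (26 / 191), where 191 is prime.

1

Euler's criterion: (26/191) ≡ 26^95 (mod 191).
26^2 ≡ 103 (mod 191)
26^4 ≡ 104 (mod 191)
26^8 ≡ 120 (mod 191)
26^16 ≡ 75 (mod 191)
26^32 ≡ 86 (mod 191)
26^64 ≡ 138 (mod 191)
26^95 = 26^(64+16+8+4+2+1) ≡ 1 (mod 191).
Result is 1, so (26/191) = 1.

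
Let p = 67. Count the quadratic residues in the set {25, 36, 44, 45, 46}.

2

(25/67) = +1 → QR.
(36/67) = +1 → QR.
(44/67) = -1 → non-residue.
(45/67) = -1 → non-residue.
(46/67) = -1 → non-residue.
Total quadratic residues among the 5: 2.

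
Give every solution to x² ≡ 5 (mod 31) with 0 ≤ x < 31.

Since 31 ≡ 3 (mod 4), a square root of 5 is 5^((31+1)/4) = 5^8 mod 31.
Repeated squaring: 5^2≡25, 5^4≡5, 5^8≡25 (mod 31).
5^8 = 5^(8) ≡ 25 (mod 31).
Check: 25² = 625 ≡ 5 (mod 31). The two roots are 6 and 25.

6, 25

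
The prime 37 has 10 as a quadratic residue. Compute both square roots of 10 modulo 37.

37 ≡ 1 (mod 4), so we find a root by search.
Trying successive values, 11² = 121 ≡ 10 (mod 37). The other root is 37 − 11 = 26.

11, 26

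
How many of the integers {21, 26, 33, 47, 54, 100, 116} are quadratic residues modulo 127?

(21/127) = +1 → QR.
(26/127) = +1 → QR.
(33/127) = -1 → non-residue.
(47/127) = +1 → QR.
(54/127) = -1 → non-residue.
(100/127) = +1 → QR.
(116/127) = -1 → non-residue.
Total quadratic residues among the 7: 4.

4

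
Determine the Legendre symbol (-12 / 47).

First reduce: -12 ≡ 35 (mod 47).
Reciprocity: 35 ≡ 3 and 47 ≡ 3 (mod 4), so (35/47) = −(47/35).
Reduce top mod 35: now compute (12/35).
Pull out 2^2: since 35 ≡ 3 (mod 8), (2/35) = -1, so (2/35)^2 = +1.
Reciprocity: 3 ≡ 3 and 35 ≡ 3 (mod 4), so (3/35) = −(35/3).
Reduce top mod 3: now compute (2/3).
Pull out 2: since 3 ≡ 3 (mod 8), (2/3) = -1.
Reached (1/3) = 1. Collecting the sign flips along the way, the symbol is -1.

-1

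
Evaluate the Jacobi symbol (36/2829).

0

Pull out 2^2: since 2829 ≡ 5 (mod 8), (2/2829) = -1, so (2/2829)^2 = +1.
Reciprocity: 9 ≡ 1 and 2829 ≡ 1 (mod 4), so (9/2829) = +(2829/9).
Reduce top mod 9: now compute (3/9).
Reciprocity: 3 ≡ 3 and 9 ≡ 1 (mod 4), so (3/9) = +(9/3).
Reduce top mod 3: now compute (0/3).
Top reduces to 0: gcd > 1, so the symbol is 0.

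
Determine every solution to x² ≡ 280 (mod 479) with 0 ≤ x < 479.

Since 479 ≡ 3 (mod 4), a square root of 280 is 280^((479+1)/4) = 280^120 mod 479.
Repeated squaring: 280^2≡323, 280^4≡386, 280^8≡27, 280^16≡250, 280^32≡230, 280^64≡210 (mod 479).
280^120 = 280^(64+32+16+8) ≡ 356 (mod 479).
Check: 356² = 126736 ≡ 280 (mod 479). The two roots are 123 and 356.

123, 356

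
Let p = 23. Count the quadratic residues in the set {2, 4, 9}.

(2/23) = +1 → QR.
(4/23) = +1 → QR.
(9/23) = +1 → QR.
Total quadratic residues among the 3: 3.

3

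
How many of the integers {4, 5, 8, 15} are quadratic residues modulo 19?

2

(4/19) = +1 → QR.
(5/19) = +1 → QR.
(8/19) = -1 → non-residue.
(15/19) = -1 → non-residue.
Total quadratic residues among the 4: 2.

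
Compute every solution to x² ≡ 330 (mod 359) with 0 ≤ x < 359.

164, 195

Since 359 ≡ 3 (mod 4), a square root of 330 is 330^((359+1)/4) = 330^90 mod 359.
Repeated squaring: 330^2≡123, 330^4≡51, 330^8≡88, 330^16≡205, 330^32≡22, 330^64≡125 (mod 359).
330^90 = 330^(64+16+8+2) ≡ 164 (mod 359).
Check: 164² = 26896 ≡ 330 (mod 359). The two roots are 164 and 195.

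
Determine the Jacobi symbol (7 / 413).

0

Reciprocity: 7 ≡ 3 and 413 ≡ 1 (mod 4), so (7/413) = +(413/7).
Reduce top mod 7: now compute (0/7).
Top reduces to 0: gcd > 1, so the symbol is 0.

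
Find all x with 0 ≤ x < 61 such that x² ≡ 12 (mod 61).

16, 45

61 ≡ 1 (mod 4), so we find a root by search.
Trying successive values, 16² = 256 ≡ 12 (mod 61). The other root is 61 − 16 = 45.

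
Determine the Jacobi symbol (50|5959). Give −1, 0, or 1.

1

Pull out 2: since 5959 ≡ 7 (mod 8), (2/5959) = +1.
Reciprocity: 25 ≡ 1 and 5959 ≡ 3 (mod 4), so (25/5959) = +(5959/25).
Reduce top mod 25: now compute (9/25).
Reciprocity: 9 ≡ 1 and 25 ≡ 1 (mod 4), so (9/25) = +(25/9).
Reduce top mod 9: now compute (7/9).
Reciprocity: 7 ≡ 3 and 9 ≡ 1 (mod 4), so (7/9) = +(9/7).
Reduce top mod 7: now compute (2/7).
Pull out 2: since 7 ≡ 7 (mod 8), (2/7) = +1.
Reached (1/7) = 1. Collecting the sign flips along the way, the symbol is +1.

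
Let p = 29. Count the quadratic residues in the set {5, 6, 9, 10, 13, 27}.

(5/29) = +1 → QR.
(6/29) = +1 → QR.
(9/29) = +1 → QR.
(10/29) = -1 → non-residue.
(13/29) = +1 → QR.
(27/29) = -1 → non-residue.
Total quadratic residues among the 6: 4.

4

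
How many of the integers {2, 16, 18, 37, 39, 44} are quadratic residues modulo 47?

(2/47) = +1 → QR.
(16/47) = +1 → QR.
(18/47) = +1 → QR.
(37/47) = +1 → QR.
(39/47) = -1 → non-residue.
(44/47) = -1 → non-residue.
Total quadratic residues among the 6: 4.

4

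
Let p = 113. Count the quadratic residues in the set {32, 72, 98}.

(32/113) = +1 → QR.
(72/113) = +1 → QR.
(98/113) = +1 → QR.
Total quadratic residues among the 3: 3.

3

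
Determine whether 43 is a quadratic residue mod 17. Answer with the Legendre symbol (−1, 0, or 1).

1

Euler's criterion: (43/17) ≡ 9^8 (mod 17).
9^2 ≡ 13 (mod 17)
9^4 ≡ 16 (mod 17)
9^8 ≡ 1 (mod 17)
9^8 = 9^(8) ≡ 1 (mod 17).
Result is 1, so (43/17) = 1.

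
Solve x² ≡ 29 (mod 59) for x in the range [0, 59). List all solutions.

18, 41

Since 59 ≡ 3 (mod 4), a square root of 29 is 29^((59+1)/4) = 29^15 mod 59.
Repeated squaring: 29^2≡15, 29^4≡48, 29^8≡3 (mod 59).
29^15 = 29^(8+4+2+1) ≡ 41 (mod 59).
Check: 41² = 1681 ≡ 29 (mod 59). The two roots are 18 and 41.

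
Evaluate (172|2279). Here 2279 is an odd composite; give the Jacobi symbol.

0

Pull out 2^2: since 2279 ≡ 7 (mod 8), (2/2279) = +1, so (2/2279)^2 = +1.
Reciprocity: 43 ≡ 3 and 2279 ≡ 3 (mod 4), so (43/2279) = −(2279/43).
Reduce top mod 43: now compute (0/43).
Top reduces to 0: gcd > 1, so the symbol is 0.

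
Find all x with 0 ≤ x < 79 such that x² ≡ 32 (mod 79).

36, 43

Since 79 ≡ 3 (mod 4), a square root of 32 is 32^((79+1)/4) = 32^20 mod 79.
Repeated squaring: 32^2≡76, 32^4≡9, 32^8≡2, 32^16≡4 (mod 79).
32^20 = 32^(16+4) ≡ 36 (mod 79).
Check: 36² = 1296 ≡ 32 (mod 79). The two roots are 36 and 43.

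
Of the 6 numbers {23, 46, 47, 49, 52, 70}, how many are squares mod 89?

2

(23/89) = -1 → non-residue.
(46/89) = -1 → non-residue.
(47/89) = +1 → QR.
(49/89) = +1 → QR.
(52/89) = -1 → non-residue.
(70/89) = -1 → non-residue.
Total quadratic residues among the 6: 2.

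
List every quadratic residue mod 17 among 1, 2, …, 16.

1,2,4,8,9,13,15,16

Square k = 1,…,8 (k and 17−k give the same square):
1²=1, 2²=4, 3²=9, 4²=16, 5²≡8, 6²≡2, 7²≡15, 8²≡13 (mod 17).
So the quadratic residues mod 17 are {1, 2, 4, 8, 9, 13, 15, 16}.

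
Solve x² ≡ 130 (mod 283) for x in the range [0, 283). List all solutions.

Since 283 ≡ 3 (mod 4), a square root of 130 is 130^((283+1)/4) = 130^71 mod 283.
Repeated squaring: 130^2≡203, 130^4≡174, 130^8≡278, 130^16≡25, 130^32≡59, 130^64≡85 (mod 283).
130^71 = 130^(64+4+2+1) ≡ 160 (mod 283).
Check: 160² = 25600 ≡ 130 (mod 283). The two roots are 123 and 160.

123, 160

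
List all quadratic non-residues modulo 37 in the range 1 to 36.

Square k = 1,…,18 (k and 37−k give the same square):
1²=1, 2²=4, 3²=9, 4²=16, 5²=25, 6²=36, 7²≡12, 8²≡27, 9²≡7, 10²≡26, 11²≡10, 12²≡33, 13²≡21, 14²≡11, 15²≡3, 16²≡34, 17²≡30, 18²≡28 (mod 37).
The residues are {1, 3, 4, 7, 9, 10, 11, 12, 16, 21, 25, 26, 27, 28, 30, 33, 34, 36}; the non-residues are the remaining 18 nonzero classes.

2 5 6 8 13 14 15 17 18 19 20 22 23 24 29 31 32 35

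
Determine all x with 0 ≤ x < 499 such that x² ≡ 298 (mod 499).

Since 499 ≡ 3 (mod 4), a square root of 298 is 298^((499+1)/4) = 298^125 mod 499.
Repeated squaring: 298^2≡481, 298^4≡324, 298^8≡186, 298^16≡165, 298^32≡279, 298^64≡496 (mod 499).
298^125 = 298^(64+32+16+8+4+1) ≡ 36 (mod 499).
Check: 36² = 1296 ≡ 298 (mod 499). The two roots are 36 and 463.

36, 463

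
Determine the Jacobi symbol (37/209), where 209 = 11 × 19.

-1

Reciprocity: 37 ≡ 1 and 209 ≡ 1 (mod 4), so (37/209) = +(209/37).
Reduce top mod 37: now compute (24/37).
Pull out 2^3: since 37 ≡ 5 (mod 8), (2/37) = -1, so (2/37)^3 = -1.
Reciprocity: 3 ≡ 3 and 37 ≡ 1 (mod 4), so (3/37) = +(37/3).
Reduce top mod 3: now compute (1/3).
Reached (1/3) = 1. Collecting the sign flips along the way, the symbol is -1.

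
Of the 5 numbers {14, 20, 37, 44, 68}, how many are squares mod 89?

(14/89) = -1 → non-residue.
(20/89) = +1 → QR.
(37/89) = -1 → non-residue.
(44/89) = +1 → QR.
(68/89) = +1 → QR.
Total quadratic residues among the 5: 3.

3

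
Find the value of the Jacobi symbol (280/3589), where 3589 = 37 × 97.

Pull out 2^3: since 3589 ≡ 5 (mod 8), (2/3589) = -1, so (2/3589)^3 = -1.
Reciprocity: 35 ≡ 3 and 3589 ≡ 1 (mod 4), so (35/3589) = +(3589/35).
Reduce top mod 35: now compute (19/35).
Reciprocity: 19 ≡ 3 and 35 ≡ 3 (mod 4), so (19/35) = −(35/19).
Reduce top mod 19: now compute (16/19).
Pull out 2^4: since 19 ≡ 3 (mod 8), (2/19) = -1, so (2/19)^4 = +1.
Reached (1/19) = 1. Collecting the sign flips along the way, the symbol is +1.

1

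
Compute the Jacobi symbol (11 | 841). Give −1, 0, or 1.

1

Reciprocity: 11 ≡ 3 and 841 ≡ 1 (mod 4), so (11/841) = +(841/11).
Reduce top mod 11: now compute (5/11).
Reciprocity: 5 ≡ 1 and 11 ≡ 3 (mod 4), so (5/11) = +(11/5).
Reduce top mod 5: now compute (1/5).
Reached (1/5) = 1. Collecting the sign flips along the way, the symbol is +1.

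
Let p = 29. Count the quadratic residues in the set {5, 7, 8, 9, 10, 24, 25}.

(5/29) = +1 → QR.
(7/29) = +1 → QR.
(8/29) = -1 → non-residue.
(9/29) = +1 → QR.
(10/29) = -1 → non-residue.
(24/29) = +1 → QR.
(25/29) = +1 → QR.
Total quadratic residues among the 7: 5.

5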